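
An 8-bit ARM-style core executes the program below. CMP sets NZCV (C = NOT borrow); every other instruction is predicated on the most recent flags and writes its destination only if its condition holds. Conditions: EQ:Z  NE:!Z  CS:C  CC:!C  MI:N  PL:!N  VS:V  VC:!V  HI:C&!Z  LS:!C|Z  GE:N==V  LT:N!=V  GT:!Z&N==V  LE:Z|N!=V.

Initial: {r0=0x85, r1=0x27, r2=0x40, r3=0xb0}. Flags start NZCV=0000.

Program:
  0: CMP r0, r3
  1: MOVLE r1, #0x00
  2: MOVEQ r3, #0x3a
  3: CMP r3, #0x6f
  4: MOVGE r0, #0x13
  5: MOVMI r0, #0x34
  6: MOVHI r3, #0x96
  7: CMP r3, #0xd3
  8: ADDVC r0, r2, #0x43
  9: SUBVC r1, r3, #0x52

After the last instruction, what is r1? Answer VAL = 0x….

VAL = 0x44

0: ✓ CMP  NZCV=1000
1: ✓ MOVLE  r1←0x00
2: · MOVEQ
3: ✓ CMP  NZCV=0011
4: · MOVGE
5: · MOVMI
6: ✓ MOVHI  r3←0x96
7: ✓ CMP  NZCV=1000
8: ✓ ADDVC  r0←0x83
9: ✓ SUBVC  r1←0x44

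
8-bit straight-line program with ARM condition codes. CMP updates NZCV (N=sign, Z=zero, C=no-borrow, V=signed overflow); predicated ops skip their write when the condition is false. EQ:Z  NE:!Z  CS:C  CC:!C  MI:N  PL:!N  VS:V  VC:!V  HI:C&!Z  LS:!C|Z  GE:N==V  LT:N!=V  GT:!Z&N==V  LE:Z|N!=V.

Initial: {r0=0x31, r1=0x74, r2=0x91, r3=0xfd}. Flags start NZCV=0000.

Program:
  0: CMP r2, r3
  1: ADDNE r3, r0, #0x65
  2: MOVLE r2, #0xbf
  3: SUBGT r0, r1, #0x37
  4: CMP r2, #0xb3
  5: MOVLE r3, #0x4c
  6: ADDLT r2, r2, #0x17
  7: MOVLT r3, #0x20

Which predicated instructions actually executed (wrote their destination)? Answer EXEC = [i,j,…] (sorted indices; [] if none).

EXEC = [1,2]

[0] flags=1000 → (cmp)
[1] flags=1000 NE?T → r3=0x96
[2] flags=1000 LE?T → r2=0xbf
[3] flags=1000 GT?F → skip
[4] flags=0010 → (cmp)
[5] flags=0010 LE?F → skip
[6] flags=0010 LT?F → skip
[7] flags=0010 LT?F → skip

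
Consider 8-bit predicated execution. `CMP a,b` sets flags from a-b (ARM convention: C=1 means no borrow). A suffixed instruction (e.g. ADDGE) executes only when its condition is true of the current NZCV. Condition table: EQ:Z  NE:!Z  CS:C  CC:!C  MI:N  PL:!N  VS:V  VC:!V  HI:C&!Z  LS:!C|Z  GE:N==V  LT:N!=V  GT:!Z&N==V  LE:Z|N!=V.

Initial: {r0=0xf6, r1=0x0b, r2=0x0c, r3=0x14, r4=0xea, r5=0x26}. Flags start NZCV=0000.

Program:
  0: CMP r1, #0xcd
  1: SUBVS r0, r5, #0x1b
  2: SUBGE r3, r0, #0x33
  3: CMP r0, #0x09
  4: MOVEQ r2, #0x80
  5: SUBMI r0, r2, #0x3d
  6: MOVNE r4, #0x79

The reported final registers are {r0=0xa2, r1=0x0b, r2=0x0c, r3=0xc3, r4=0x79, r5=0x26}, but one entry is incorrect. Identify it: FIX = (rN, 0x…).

[0] flags=0000 → (cmp)
[1] flags=0000 VS?F → skip
[2] flags=0000 GE?T → r3=0xc3
[3] flags=1010 → (cmp)
[4] flags=1010 EQ?F → skip
[5] flags=1010 MI?T → r0=0xcf
[6] flags=1010 NE?T → r4=0x79

FIX = (r0, 0xcf)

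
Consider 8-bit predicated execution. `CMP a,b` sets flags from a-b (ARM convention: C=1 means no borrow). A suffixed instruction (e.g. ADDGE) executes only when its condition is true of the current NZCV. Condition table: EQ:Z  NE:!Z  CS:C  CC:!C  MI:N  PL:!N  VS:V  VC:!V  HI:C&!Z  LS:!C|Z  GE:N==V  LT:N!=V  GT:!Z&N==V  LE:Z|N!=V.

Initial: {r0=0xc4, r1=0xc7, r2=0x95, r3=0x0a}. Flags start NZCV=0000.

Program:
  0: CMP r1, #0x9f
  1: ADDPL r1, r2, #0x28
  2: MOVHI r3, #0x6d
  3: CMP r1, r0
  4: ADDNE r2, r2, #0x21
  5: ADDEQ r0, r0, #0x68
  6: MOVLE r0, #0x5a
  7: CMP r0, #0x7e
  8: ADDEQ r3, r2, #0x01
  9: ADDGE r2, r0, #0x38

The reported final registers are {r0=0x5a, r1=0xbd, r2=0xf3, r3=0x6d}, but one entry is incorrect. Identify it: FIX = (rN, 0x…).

FIX = (r2, 0xb6)

[0] flags=0010 → (cmp)
[1] flags=0010 PL?T → r1=0xbd
[2] flags=0010 HI?T → r3=0x6d
[3] flags=1000 → (cmp)
[4] flags=1000 NE?T → r2=0xb6
[5] flags=1000 EQ?F → skip
[6] flags=1000 LE?T → r0=0x5a
[7] flags=1000 → (cmp)
[8] flags=1000 EQ?F → skip
[9] flags=1000 GE?F → skip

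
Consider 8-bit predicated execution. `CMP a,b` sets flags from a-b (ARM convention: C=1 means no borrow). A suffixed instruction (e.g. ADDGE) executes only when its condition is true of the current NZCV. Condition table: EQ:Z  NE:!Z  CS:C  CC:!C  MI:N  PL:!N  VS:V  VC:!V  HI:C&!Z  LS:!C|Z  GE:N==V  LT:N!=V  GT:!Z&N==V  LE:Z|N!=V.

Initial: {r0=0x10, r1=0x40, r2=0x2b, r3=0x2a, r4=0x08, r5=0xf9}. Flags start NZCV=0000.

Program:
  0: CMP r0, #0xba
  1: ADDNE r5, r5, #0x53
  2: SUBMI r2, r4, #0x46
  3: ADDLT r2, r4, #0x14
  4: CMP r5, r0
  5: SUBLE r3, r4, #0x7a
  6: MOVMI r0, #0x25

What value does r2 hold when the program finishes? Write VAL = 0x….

VAL = 0x2b

0: ✓ CMP  NZCV=0000
1: ✓ ADDNE  r5←0x4c
2: · SUBMI
3: · ADDLT
4: ✓ CMP  NZCV=0010
5: · SUBLE
6: · MOVMI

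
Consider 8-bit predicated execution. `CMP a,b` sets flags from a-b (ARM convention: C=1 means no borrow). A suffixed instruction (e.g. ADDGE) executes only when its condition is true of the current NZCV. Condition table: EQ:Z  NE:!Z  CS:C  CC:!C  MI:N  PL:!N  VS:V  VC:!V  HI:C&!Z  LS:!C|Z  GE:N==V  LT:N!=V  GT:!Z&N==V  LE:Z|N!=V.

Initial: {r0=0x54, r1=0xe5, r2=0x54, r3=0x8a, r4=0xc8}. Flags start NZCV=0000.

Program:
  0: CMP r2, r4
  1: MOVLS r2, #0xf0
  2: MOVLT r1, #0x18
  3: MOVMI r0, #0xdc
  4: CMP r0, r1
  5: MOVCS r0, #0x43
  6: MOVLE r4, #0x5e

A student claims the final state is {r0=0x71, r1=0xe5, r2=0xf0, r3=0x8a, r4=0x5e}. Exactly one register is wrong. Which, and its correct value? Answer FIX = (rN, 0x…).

FIX = (r0, 0xdc)

[0] flags=1001 → (cmp)
[1] flags=1001 LS?T → r2=0xf0
[2] flags=1001 LT?F → skip
[3] flags=1001 MI?T → r0=0xdc
[4] flags=1000 → (cmp)
[5] flags=1000 CS?F → skip
[6] flags=1000 LE?T → r4=0x5e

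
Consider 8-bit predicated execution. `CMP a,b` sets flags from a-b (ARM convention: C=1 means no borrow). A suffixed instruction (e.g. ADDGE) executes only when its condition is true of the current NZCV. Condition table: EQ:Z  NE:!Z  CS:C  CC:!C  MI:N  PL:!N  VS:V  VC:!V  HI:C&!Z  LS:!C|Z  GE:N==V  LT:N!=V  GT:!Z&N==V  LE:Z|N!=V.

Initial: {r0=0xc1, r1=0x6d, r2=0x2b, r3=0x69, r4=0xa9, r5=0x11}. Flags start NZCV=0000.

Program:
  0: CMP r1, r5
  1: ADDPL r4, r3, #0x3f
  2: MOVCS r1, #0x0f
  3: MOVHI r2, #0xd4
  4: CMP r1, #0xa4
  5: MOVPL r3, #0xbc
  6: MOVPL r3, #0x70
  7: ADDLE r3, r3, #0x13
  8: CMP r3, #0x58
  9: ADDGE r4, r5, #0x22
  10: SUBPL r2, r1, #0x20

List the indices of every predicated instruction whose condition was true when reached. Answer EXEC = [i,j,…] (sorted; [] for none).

EXEC = [1,2,3,5,6,9,10]

[0] flags=0010 → (cmp)
[1] flags=0010 PL?T → r4=0xa8
[2] flags=0010 CS?T → r1=0x0f
[3] flags=0010 HI?T → r2=0xd4
[4] flags=0000 → (cmp)
[5] flags=0000 PL?T → r3=0xbc
[6] flags=0000 PL?T → r3=0x70
[7] flags=0000 LE?F → skip
[8] flags=0010 → (cmp)
[9] flags=0010 GE?T → r4=0x33
[10] flags=0010 PL?T → r2=0xef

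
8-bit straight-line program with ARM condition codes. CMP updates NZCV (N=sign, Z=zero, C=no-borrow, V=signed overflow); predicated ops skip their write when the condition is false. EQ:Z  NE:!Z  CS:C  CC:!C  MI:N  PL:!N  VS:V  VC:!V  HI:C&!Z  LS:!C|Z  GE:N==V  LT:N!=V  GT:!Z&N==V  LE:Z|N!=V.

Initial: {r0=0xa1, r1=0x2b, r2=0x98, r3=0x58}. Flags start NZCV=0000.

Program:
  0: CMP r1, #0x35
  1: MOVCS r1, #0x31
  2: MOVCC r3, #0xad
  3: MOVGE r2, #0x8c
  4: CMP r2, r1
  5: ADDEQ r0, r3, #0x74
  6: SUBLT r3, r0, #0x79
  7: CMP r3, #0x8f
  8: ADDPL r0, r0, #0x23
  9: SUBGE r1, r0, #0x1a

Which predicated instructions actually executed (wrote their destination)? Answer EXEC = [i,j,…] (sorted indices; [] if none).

EXEC = [2,6,9]

[0] flags=1000 → (cmp)
[1] flags=1000 CS?F → skip
[2] flags=1000 CC?T → r3=0xad
[3] flags=1000 GE?F → skip
[4] flags=0011 → (cmp)
[5] flags=0011 EQ?F → skip
[6] flags=0011 LT?T → r3=0x28
[7] flags=1001 → (cmp)
[8] flags=1001 PL?F → skip
[9] flags=1001 GE?T → r1=0x87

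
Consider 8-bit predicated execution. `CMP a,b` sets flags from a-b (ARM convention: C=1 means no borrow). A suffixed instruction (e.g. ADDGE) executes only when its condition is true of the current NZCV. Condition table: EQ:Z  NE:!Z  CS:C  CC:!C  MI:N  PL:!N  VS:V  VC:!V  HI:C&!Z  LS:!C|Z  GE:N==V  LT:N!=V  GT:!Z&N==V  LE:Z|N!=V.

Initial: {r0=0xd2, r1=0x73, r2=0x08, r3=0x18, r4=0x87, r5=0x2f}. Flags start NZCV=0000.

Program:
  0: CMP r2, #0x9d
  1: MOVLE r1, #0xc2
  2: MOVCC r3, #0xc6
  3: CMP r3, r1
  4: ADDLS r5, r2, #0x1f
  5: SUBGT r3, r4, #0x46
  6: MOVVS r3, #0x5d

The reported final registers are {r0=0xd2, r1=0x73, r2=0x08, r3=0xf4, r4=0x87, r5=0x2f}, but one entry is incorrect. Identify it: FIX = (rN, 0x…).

[0] flags=0000 → (cmp)
[1] flags=0000 LE?F → skip
[2] flags=0000 CC?T → r3=0xc6
[3] flags=0011 → (cmp)
[4] flags=0011 LS?F → skip
[5] flags=0011 GT?F → skip
[6] flags=0011 VS?T → r3=0x5d

FIX = (r3, 0x5d)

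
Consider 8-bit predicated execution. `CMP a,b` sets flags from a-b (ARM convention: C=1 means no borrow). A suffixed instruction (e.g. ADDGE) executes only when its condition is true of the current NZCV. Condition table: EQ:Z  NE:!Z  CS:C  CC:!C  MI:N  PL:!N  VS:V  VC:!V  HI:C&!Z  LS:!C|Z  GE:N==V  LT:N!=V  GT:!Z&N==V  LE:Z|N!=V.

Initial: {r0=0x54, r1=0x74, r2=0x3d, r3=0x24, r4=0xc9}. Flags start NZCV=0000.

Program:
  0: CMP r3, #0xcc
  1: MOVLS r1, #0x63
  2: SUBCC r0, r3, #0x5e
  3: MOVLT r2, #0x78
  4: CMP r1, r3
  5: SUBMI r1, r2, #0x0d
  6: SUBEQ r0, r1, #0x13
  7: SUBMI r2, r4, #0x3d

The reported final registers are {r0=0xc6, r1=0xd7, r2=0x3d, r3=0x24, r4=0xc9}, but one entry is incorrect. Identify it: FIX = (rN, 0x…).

FIX = (r1, 0x63)

0: ✓ CMP  NZCV=0000
1: ✓ MOVLS  r1←0x63
2: ✓ SUBCC  r0←0xc6
3: · MOVLT
4: ✓ CMP  NZCV=0010
5: · SUBMI
6: · SUBEQ
7: · SUBMI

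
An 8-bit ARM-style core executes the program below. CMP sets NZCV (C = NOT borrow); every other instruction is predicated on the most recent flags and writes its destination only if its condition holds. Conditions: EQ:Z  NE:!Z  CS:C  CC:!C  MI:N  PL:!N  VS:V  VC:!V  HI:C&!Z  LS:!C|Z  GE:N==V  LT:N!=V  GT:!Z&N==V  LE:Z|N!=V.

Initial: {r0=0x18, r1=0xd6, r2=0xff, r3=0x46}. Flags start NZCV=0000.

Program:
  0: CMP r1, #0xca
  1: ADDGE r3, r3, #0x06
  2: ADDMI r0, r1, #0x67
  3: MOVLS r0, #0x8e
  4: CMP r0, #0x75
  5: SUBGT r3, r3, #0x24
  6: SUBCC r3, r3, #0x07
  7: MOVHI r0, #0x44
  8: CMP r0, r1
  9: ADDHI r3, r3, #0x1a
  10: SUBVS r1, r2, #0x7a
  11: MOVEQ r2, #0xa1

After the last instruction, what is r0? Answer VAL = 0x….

VAL = 0x18

[0] flags=0010 → (cmp)
[1] flags=0010 GE?T → r3=0x4c
[2] flags=0010 MI?F → skip
[3] flags=0010 LS?F → skip
[4] flags=1000 → (cmp)
[5] flags=1000 GT?F → skip
[6] flags=1000 CC?T → r3=0x45
[7] flags=1000 HI?F → skip
[8] flags=0000 → (cmp)
[9] flags=0000 HI?F → skip
[10] flags=0000 VS?F → skip
[11] flags=0000 EQ?F → skip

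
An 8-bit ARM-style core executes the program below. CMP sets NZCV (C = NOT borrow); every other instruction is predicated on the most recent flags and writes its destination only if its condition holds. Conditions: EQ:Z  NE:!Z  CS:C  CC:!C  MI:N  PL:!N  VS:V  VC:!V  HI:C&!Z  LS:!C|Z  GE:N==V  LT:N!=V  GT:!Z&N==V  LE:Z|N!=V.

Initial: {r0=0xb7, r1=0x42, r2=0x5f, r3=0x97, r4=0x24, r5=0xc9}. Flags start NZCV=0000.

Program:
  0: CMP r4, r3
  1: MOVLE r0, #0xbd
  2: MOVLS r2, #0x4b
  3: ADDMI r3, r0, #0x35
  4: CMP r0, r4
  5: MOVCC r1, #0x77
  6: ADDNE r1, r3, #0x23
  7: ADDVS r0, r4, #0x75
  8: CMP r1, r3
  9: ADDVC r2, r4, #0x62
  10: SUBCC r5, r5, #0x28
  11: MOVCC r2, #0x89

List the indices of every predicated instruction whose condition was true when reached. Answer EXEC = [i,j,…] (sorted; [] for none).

[0] flags=1001 → (cmp)
[1] flags=1001 LE?F → skip
[2] flags=1001 LS?T → r2=0x4b
[3] flags=1001 MI?T → r3=0xec
[4] flags=1010 → (cmp)
[5] flags=1010 CC?F → skip
[6] flags=1010 NE?T → r1=0x0f
[7] flags=1010 VS?F → skip
[8] flags=0000 → (cmp)
[9] flags=0000 VC?T → r2=0x86
[10] flags=0000 CC?T → r5=0xa1
[11] flags=0000 CC?T → r2=0x89

EXEC = [2,3,6,9,10,11]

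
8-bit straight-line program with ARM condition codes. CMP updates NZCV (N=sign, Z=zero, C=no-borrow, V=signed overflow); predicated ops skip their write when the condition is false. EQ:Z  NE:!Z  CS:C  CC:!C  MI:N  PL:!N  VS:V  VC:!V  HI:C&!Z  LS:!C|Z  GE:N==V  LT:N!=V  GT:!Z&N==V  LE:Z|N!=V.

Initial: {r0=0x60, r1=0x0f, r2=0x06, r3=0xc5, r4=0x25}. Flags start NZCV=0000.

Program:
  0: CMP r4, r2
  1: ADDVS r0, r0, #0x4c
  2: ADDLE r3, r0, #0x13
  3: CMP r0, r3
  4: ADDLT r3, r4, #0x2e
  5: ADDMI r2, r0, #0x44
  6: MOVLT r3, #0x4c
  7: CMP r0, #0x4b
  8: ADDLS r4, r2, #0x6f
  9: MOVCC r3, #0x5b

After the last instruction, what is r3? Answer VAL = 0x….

VAL = 0xc5

0: ✓ CMP  NZCV=0010
1: · ADDVS
2: · ADDLE
3: ✓ CMP  NZCV=1001
4: · ADDLT
5: ✓ ADDMI  r2←0xa4
6: · MOVLT
7: ✓ CMP  NZCV=0010
8: · ADDLS
9: · MOVCC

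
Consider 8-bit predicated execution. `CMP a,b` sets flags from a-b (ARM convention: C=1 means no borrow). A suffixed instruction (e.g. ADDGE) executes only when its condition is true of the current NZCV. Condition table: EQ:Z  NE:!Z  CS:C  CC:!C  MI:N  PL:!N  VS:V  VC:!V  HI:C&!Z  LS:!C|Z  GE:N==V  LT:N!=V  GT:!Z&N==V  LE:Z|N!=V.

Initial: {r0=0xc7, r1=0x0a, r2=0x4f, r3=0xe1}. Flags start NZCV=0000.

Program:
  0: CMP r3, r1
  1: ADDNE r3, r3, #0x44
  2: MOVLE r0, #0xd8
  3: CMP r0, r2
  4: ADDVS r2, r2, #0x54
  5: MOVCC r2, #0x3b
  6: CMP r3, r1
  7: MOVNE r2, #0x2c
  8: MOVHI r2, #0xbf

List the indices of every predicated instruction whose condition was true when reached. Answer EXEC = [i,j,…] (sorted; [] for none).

[0] flags=1010 → (cmp)
[1] flags=1010 NE?T → r3=0x25
[2] flags=1010 LE?T → r0=0xd8
[3] flags=1010 → (cmp)
[4] flags=1010 VS?F → skip
[5] flags=1010 CC?F → skip
[6] flags=0010 → (cmp)
[7] flags=0010 NE?T → r2=0x2c
[8] flags=0010 HI?T → r2=0xbf

EXEC = [1,2,7,8]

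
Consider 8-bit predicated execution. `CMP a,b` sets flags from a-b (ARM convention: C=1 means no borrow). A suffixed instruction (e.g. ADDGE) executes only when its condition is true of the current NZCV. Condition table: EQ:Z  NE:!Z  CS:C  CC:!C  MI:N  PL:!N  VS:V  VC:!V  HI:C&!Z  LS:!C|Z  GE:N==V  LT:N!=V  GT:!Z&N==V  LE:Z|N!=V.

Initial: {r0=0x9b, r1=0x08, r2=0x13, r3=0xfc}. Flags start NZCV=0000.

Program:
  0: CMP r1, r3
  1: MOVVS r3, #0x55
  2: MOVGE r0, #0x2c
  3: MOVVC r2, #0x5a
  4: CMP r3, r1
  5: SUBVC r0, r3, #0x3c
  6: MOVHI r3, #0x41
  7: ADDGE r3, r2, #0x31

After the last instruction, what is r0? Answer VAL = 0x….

VAL = 0xc0

[0] flags=0000 → (cmp)
[1] flags=0000 VS?F → skip
[2] flags=0000 GE?T → r0=0x2c
[3] flags=0000 VC?T → r2=0x5a
[4] flags=1010 → (cmp)
[5] flags=1010 VC?T → r0=0xc0
[6] flags=1010 HI?T → r3=0x41
[7] flags=1010 GE?F → skip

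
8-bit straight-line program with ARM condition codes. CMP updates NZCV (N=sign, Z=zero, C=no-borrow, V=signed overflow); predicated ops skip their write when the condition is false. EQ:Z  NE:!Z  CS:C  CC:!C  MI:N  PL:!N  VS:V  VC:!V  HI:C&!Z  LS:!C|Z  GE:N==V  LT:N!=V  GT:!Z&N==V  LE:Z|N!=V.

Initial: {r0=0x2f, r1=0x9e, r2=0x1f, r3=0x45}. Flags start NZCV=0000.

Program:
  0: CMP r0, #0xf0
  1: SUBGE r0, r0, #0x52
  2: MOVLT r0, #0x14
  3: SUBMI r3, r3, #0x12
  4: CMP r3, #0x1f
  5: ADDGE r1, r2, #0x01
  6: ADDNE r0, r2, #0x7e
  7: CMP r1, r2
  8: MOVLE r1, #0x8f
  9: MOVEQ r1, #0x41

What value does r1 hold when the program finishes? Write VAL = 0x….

VAL = 0x20

[0] flags=0000 → (cmp)
[1] flags=0000 GE?T → r0=0xdd
[2] flags=0000 LT?F → skip
[3] flags=0000 MI?F → skip
[4] flags=0010 → (cmp)
[5] flags=0010 GE?T → r1=0x20
[6] flags=0010 NE?T → r0=0x9d
[7] flags=0010 → (cmp)
[8] flags=0010 LE?F → skip
[9] flags=0010 EQ?F → skip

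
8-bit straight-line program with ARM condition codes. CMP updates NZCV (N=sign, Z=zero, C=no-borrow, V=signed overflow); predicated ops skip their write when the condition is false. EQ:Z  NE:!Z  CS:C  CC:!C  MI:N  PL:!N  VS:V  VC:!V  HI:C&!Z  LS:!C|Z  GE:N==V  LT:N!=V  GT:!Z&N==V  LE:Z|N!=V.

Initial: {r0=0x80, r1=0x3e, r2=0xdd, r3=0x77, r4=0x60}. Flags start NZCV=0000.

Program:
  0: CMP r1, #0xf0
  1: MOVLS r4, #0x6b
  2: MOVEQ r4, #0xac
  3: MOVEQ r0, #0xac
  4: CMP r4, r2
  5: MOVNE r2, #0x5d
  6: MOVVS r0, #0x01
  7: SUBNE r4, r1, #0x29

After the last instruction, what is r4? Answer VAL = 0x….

VAL = 0x15

0: ✓ CMP  NZCV=0000
1: ✓ MOVLS  r4←0x6b
2: · MOVEQ
3: · MOVEQ
4: ✓ CMP  NZCV=1001
5: ✓ MOVNE  r2←0x5d
6: ✓ MOVVS  r0←0x01
7: ✓ SUBNE  r4←0x15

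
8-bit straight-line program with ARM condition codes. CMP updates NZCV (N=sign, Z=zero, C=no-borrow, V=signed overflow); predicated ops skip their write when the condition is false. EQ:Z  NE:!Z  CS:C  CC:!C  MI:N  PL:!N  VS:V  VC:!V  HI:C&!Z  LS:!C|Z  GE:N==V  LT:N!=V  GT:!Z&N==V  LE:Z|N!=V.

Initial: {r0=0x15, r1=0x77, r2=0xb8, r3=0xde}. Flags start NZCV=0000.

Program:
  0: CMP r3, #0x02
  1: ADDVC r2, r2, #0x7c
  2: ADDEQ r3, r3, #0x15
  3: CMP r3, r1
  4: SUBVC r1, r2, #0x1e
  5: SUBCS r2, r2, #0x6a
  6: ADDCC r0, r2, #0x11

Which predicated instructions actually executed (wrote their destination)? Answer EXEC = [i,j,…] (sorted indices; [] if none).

[0] flags=1010 → (cmp)
[1] flags=1010 VC?T → r2=0x34
[2] flags=1010 EQ?F → skip
[3] flags=0011 → (cmp)
[4] flags=0011 VC?F → skip
[5] flags=0011 CS?T → r2=0xca
[6] flags=0011 CC?F → skip

EXEC = [1,5]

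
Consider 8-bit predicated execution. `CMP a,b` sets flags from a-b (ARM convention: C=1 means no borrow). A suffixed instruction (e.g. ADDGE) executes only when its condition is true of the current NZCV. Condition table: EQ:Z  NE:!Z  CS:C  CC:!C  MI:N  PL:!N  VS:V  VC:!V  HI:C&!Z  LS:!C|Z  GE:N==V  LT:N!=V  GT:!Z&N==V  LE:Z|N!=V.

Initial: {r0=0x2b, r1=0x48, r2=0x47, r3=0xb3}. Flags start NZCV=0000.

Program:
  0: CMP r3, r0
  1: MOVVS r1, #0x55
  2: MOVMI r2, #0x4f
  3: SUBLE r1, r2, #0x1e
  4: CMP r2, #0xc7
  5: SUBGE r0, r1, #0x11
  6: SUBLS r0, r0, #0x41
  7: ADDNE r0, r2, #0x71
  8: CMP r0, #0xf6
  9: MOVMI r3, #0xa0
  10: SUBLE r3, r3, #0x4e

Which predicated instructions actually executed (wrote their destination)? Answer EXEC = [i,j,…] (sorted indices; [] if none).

[0] flags=1010 → (cmp)
[1] flags=1010 VS?F → skip
[2] flags=1010 MI?T → r2=0x4f
[3] flags=1010 LE?T → r1=0x31
[4] flags=1001 → (cmp)
[5] flags=1001 GE?T → r0=0x20
[6] flags=1001 LS?T → r0=0xdf
[7] flags=1001 NE?T → r0=0xc0
[8] flags=1000 → (cmp)
[9] flags=1000 MI?T → r3=0xa0
[10] flags=1000 LE?T → r3=0x52

EXEC = [2,3,5,6,7,9,10]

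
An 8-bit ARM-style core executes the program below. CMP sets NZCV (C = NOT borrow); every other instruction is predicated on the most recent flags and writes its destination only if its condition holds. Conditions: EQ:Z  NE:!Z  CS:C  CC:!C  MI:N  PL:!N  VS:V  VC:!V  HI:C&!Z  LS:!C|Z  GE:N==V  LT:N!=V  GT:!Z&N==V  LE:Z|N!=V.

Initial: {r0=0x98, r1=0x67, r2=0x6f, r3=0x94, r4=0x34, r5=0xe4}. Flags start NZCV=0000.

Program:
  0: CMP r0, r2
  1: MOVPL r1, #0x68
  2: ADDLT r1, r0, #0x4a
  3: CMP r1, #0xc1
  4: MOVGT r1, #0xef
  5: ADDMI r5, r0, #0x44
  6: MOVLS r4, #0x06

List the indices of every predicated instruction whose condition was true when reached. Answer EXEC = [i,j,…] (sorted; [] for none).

[0] flags=0011 → (cmp)
[1] flags=0011 PL?T → r1=0x68
[2] flags=0011 LT?T → r1=0xe2
[3] flags=0010 → (cmp)
[4] flags=0010 GT?T → r1=0xef
[5] flags=0010 MI?F → skip
[6] flags=0010 LS?F → skip

EXEC = [1,2,4]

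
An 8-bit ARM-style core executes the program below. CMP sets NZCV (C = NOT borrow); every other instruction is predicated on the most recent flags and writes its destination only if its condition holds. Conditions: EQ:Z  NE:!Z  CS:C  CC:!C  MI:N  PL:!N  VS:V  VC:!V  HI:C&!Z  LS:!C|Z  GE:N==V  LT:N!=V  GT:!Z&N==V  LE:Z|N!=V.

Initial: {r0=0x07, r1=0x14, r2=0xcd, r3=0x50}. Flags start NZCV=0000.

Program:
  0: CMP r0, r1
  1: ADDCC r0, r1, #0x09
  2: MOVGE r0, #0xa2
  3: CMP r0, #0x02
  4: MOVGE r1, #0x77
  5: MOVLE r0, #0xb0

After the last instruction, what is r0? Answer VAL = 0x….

VAL = 0x1d

[0] flags=1000 → (cmp)
[1] flags=1000 CC?T → r0=0x1d
[2] flags=1000 GE?F → skip
[3] flags=0010 → (cmp)
[4] flags=0010 GE?T → r1=0x77
[5] flags=0010 LE?F → skip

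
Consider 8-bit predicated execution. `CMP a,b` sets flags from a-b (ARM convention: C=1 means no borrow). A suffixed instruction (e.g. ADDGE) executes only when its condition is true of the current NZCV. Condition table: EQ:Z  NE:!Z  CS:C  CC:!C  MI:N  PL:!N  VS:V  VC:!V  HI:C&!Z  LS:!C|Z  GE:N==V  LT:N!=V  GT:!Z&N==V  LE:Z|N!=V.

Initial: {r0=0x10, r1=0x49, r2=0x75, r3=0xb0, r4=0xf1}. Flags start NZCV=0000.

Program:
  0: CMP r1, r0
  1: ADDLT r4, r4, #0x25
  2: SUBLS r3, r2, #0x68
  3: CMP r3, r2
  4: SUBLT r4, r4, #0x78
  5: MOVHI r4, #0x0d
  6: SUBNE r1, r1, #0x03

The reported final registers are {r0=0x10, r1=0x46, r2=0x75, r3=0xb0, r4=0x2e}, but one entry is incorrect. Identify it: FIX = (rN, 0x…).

0: ✓ CMP  NZCV=0010
1: · ADDLT
2: · SUBLS
3: ✓ CMP  NZCV=0011
4: ✓ SUBLT  r4←0x79
5: ✓ MOVHI  r4←0x0d
6: ✓ SUBNE  r1←0x46

FIX = (r4, 0x0d)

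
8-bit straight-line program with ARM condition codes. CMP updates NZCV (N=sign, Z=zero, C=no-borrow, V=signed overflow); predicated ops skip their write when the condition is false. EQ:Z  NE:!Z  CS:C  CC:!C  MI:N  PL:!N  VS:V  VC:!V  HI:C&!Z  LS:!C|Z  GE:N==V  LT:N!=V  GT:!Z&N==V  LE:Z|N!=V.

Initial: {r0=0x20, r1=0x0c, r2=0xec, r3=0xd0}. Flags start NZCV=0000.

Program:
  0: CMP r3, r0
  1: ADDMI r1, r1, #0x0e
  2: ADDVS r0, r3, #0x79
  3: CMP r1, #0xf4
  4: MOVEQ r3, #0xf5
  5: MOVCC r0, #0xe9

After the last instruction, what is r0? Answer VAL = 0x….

VAL = 0xe9

[0] flags=1010 → (cmp)
[1] flags=1010 MI?T → r1=0x1a
[2] flags=1010 VS?F → skip
[3] flags=0000 → (cmp)
[4] flags=0000 EQ?F → skip
[5] flags=0000 CC?T → r0=0xe9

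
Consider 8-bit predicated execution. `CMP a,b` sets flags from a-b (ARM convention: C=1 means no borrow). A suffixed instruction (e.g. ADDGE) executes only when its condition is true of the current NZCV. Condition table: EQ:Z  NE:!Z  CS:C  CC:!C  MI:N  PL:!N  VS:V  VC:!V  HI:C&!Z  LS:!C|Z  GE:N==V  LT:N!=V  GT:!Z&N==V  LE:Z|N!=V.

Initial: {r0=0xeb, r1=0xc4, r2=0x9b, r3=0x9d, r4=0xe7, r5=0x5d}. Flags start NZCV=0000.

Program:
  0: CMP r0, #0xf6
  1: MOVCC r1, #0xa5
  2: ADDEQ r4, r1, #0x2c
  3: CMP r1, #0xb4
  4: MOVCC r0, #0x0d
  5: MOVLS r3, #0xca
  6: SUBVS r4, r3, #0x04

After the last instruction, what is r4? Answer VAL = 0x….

VAL = 0xe7

0: ✓ CMP  NZCV=1000
1: ✓ MOVCC  r1←0xa5
2: · ADDEQ
3: ✓ CMP  NZCV=1000
4: ✓ MOVCC  r0←0x0d
5: ✓ MOVLS  r3←0xca
6: · SUBVS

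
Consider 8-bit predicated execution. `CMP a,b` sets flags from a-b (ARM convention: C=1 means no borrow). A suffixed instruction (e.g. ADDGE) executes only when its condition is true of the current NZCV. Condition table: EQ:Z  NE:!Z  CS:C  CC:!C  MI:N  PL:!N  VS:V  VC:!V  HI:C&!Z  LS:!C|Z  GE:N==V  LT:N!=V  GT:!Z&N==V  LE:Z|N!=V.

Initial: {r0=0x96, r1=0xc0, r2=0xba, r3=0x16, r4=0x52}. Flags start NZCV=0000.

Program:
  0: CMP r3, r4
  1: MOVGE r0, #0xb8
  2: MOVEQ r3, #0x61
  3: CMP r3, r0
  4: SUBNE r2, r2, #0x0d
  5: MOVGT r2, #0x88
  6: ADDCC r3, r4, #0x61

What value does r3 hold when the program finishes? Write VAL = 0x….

0: ✓ CMP  NZCV=1000
1: · MOVGE
2: · MOVEQ
3: ✓ CMP  NZCV=1001
4: ✓ SUBNE  r2←0xad
5: ✓ MOVGT  r2←0x88
6: ✓ ADDCC  r3←0xb3

VAL = 0xb3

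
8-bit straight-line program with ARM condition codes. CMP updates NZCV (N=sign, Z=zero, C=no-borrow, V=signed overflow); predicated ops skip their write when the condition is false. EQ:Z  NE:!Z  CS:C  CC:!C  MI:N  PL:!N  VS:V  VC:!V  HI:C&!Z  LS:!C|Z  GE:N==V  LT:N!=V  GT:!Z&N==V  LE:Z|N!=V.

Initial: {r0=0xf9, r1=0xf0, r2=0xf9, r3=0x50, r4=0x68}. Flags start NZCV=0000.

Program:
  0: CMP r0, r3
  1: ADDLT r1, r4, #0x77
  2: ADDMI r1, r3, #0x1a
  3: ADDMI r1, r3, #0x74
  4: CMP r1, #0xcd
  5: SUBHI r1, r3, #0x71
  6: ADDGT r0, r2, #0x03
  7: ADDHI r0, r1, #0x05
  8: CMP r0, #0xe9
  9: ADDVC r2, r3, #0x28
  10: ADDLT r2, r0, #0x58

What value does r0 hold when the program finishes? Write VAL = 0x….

VAL = 0xf9

0: ✓ CMP  NZCV=1010
1: ✓ ADDLT  r1←0xdf
2: ✓ ADDMI  r1←0x6a
3: ✓ ADDMI  r1←0xc4
4: ✓ CMP  NZCV=1000
5: · SUBHI
6: · ADDGT
7: · ADDHI
8: ✓ CMP  NZCV=0010
9: ✓ ADDVC  r2←0x78
10: · ADDLT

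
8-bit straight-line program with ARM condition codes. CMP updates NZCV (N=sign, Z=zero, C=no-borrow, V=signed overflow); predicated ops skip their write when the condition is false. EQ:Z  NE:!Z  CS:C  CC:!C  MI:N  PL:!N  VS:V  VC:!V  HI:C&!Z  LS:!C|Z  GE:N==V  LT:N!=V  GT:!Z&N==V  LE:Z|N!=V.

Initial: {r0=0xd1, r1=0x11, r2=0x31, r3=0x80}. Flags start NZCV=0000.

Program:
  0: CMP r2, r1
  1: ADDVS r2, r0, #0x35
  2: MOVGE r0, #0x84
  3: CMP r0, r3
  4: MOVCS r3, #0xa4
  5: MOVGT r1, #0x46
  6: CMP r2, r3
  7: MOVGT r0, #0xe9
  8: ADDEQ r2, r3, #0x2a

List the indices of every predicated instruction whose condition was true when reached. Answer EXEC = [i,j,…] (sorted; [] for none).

EXEC = [2,4,5,7]

[0] flags=0010 → (cmp)
[1] flags=0010 VS?F → skip
[2] flags=0010 GE?T → r0=0x84
[3] flags=0010 → (cmp)
[4] flags=0010 CS?T → r3=0xa4
[5] flags=0010 GT?T → r1=0x46
[6] flags=1001 → (cmp)
[7] flags=1001 GT?T → r0=0xe9
[8] flags=1001 EQ?F → skip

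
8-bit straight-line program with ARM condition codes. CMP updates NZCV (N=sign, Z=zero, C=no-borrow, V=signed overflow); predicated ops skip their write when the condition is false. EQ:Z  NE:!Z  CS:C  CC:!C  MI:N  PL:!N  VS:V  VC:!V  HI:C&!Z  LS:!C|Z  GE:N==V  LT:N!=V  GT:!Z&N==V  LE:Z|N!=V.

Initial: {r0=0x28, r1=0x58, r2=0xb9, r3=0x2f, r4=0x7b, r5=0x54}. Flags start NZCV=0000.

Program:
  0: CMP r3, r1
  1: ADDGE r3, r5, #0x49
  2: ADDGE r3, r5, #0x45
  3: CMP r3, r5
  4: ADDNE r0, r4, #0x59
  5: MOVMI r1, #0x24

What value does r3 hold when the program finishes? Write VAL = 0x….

[0] flags=1000 → (cmp)
[1] flags=1000 GE?F → skip
[2] flags=1000 GE?F → skip
[3] flags=1000 → (cmp)
[4] flags=1000 NE?T → r0=0xd4
[5] flags=1000 MI?T → r1=0x24

VAL = 0x2f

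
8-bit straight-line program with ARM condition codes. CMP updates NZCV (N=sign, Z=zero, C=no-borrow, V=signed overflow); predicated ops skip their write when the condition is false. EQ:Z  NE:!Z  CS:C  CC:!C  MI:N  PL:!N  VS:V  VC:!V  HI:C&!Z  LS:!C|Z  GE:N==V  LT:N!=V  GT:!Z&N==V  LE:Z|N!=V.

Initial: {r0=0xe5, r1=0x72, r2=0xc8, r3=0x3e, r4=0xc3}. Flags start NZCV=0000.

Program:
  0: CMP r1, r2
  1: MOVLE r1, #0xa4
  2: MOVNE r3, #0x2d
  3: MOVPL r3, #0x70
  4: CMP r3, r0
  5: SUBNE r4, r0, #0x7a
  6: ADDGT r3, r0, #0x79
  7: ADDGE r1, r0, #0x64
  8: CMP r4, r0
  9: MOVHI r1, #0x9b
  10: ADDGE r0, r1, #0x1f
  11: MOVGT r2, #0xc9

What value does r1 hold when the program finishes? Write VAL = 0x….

[0] flags=1001 → (cmp)
[1] flags=1001 LE?F → skip
[2] flags=1001 NE?T → r3=0x2d
[3] flags=1001 PL?F → skip
[4] flags=0000 → (cmp)
[5] flags=0000 NE?T → r4=0x6b
[6] flags=0000 GT?T → r3=0x5e
[7] flags=0000 GE?T → r1=0x49
[8] flags=1001 → (cmp)
[9] flags=1001 HI?F → skip
[10] flags=1001 GE?T → r0=0x68
[11] flags=1001 GT?T → r2=0xc9

VAL = 0x49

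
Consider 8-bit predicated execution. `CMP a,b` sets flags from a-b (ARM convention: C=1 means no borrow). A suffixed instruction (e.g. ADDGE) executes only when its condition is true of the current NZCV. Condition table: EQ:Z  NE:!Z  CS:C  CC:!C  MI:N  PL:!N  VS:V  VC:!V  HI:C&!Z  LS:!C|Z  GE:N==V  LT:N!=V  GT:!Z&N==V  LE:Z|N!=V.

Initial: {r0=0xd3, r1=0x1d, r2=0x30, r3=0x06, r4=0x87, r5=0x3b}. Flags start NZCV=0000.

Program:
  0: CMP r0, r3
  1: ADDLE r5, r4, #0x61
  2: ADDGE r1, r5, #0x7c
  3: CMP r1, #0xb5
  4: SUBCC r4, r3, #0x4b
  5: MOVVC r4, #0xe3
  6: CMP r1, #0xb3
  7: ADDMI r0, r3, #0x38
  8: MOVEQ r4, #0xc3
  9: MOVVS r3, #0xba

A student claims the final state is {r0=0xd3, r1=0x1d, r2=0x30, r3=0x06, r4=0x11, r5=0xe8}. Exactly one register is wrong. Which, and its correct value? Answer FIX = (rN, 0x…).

FIX = (r4, 0xe3)

[0] flags=1010 → (cmp)
[1] flags=1010 LE?T → r5=0xe8
[2] flags=1010 GE?F → skip
[3] flags=0000 → (cmp)
[4] flags=0000 CC?T → r4=0xbb
[5] flags=0000 VC?T → r4=0xe3
[6] flags=0000 → (cmp)
[7] flags=0000 MI?F → skip
[8] flags=0000 EQ?F → skip
[9] flags=0000 VS?F → skip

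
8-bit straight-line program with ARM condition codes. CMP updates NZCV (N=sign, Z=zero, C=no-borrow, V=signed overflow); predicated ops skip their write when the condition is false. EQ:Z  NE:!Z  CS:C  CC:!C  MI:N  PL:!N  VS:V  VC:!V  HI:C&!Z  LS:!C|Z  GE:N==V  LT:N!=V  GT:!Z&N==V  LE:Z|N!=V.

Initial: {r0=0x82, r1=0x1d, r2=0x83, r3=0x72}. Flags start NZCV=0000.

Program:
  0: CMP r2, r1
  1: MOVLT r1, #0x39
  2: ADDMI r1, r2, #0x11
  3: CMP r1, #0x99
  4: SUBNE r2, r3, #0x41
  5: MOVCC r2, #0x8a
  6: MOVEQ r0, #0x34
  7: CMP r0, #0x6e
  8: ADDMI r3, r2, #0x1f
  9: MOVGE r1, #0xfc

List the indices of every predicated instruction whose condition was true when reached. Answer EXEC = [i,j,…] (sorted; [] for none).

EXEC = [1,4,5]

[0] flags=0011 → (cmp)
[1] flags=0011 LT?T → r1=0x39
[2] flags=0011 MI?F → skip
[3] flags=1001 → (cmp)
[4] flags=1001 NE?T → r2=0x31
[5] flags=1001 CC?T → r2=0x8a
[6] flags=1001 EQ?F → skip
[7] flags=0011 → (cmp)
[8] flags=0011 MI?F → skip
[9] flags=0011 GE?F → skip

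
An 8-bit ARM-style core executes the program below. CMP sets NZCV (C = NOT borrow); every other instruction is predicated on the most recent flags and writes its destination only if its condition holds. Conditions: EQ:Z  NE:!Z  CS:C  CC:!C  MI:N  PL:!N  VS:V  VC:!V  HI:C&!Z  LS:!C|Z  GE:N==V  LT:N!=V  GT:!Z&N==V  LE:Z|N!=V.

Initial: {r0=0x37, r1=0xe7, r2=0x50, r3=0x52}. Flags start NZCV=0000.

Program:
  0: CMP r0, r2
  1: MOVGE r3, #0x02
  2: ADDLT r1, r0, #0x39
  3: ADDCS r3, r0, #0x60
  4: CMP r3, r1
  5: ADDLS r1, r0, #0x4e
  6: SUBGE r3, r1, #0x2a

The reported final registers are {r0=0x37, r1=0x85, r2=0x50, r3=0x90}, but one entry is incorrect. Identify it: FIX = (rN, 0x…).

0: ✓ CMP  NZCV=1000
1: · MOVGE
2: ✓ ADDLT  r1←0x70
3: · ADDCS
4: ✓ CMP  NZCV=1000
5: ✓ ADDLS  r1←0x85
6: · SUBGE

FIX = (r3, 0x52)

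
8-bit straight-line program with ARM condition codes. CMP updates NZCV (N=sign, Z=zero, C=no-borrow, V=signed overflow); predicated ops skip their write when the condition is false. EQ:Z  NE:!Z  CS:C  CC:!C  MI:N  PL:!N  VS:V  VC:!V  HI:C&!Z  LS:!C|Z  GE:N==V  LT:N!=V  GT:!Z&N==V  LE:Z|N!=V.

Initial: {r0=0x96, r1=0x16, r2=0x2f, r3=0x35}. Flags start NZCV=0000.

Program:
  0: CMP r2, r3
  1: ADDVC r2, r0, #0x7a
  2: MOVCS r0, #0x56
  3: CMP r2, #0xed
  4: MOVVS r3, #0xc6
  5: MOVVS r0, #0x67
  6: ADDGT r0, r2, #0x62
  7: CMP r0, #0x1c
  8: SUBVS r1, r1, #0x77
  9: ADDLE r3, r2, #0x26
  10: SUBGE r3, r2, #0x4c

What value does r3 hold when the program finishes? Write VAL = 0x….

0: ✓ CMP  NZCV=1000
1: ✓ ADDVC  r2←0x10
2: · MOVCS
3: ✓ CMP  NZCV=0000
4: · MOVVS
5: · MOVVS
6: ✓ ADDGT  r0←0x72
7: ✓ CMP  NZCV=0010
8: · SUBVS
9: · ADDLE
10: ✓ SUBGE  r3←0xc4

VAL = 0xc4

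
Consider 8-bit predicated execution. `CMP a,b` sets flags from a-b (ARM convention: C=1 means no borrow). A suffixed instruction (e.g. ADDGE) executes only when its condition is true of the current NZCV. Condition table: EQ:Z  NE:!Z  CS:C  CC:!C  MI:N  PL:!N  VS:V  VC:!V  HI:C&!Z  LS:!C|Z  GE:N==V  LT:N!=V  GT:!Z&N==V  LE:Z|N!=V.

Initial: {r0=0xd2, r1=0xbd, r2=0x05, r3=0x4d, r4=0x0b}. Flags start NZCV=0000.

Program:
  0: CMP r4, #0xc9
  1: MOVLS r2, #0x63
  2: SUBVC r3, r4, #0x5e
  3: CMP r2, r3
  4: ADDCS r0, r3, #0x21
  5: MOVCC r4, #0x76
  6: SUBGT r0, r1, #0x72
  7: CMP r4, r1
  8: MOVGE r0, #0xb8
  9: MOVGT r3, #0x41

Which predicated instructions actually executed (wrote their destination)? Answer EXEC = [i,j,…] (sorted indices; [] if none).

[0] flags=0000 → (cmp)
[1] flags=0000 LS?T → r2=0x63
[2] flags=0000 VC?T → r3=0xad
[3] flags=1001 → (cmp)
[4] flags=1001 CS?F → skip
[5] flags=1001 CC?T → r4=0x76
[6] flags=1001 GT?T → r0=0x4b
[7] flags=1001 → (cmp)
[8] flags=1001 GE?T → r0=0xb8
[9] flags=1001 GT?T → r3=0x41

EXEC = [1,2,5,6,8,9]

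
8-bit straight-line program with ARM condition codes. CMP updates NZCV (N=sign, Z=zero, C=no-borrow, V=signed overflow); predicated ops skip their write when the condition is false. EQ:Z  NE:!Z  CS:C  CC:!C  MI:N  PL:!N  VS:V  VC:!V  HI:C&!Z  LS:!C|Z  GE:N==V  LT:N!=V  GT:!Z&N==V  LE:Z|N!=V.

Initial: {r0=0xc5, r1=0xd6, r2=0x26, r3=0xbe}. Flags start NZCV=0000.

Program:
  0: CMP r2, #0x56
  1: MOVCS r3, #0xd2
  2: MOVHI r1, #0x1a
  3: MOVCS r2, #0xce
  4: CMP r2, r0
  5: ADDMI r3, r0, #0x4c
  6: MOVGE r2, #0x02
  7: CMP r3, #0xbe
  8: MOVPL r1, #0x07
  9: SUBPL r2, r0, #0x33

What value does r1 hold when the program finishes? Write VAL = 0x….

VAL = 0x07

[0] flags=1000 → (cmp)
[1] flags=1000 CS?F → skip
[2] flags=1000 HI?F → skip
[3] flags=1000 CS?F → skip
[4] flags=0000 → (cmp)
[5] flags=0000 MI?F → skip
[6] flags=0000 GE?T → r2=0x02
[7] flags=0110 → (cmp)
[8] flags=0110 PL?T → r1=0x07
[9] flags=0110 PL?T → r2=0x92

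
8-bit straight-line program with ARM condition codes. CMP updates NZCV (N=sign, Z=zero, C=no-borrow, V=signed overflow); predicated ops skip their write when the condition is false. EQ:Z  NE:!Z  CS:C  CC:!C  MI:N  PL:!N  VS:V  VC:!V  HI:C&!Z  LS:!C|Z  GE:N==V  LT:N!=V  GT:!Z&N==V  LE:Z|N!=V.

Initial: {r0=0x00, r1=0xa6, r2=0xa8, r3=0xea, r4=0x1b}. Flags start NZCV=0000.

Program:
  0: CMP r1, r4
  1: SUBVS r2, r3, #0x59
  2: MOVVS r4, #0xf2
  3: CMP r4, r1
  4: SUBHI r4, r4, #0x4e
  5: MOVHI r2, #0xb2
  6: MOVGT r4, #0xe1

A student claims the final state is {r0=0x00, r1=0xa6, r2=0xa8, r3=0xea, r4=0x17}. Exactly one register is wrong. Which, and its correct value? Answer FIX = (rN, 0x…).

FIX = (r4, 0xe1)

[0] flags=1010 → (cmp)
[1] flags=1010 VS?F → skip
[2] flags=1010 VS?F → skip
[3] flags=0000 → (cmp)
[4] flags=0000 HI?F → skip
[5] flags=0000 HI?F → skip
[6] flags=0000 GT?T → r4=0xe1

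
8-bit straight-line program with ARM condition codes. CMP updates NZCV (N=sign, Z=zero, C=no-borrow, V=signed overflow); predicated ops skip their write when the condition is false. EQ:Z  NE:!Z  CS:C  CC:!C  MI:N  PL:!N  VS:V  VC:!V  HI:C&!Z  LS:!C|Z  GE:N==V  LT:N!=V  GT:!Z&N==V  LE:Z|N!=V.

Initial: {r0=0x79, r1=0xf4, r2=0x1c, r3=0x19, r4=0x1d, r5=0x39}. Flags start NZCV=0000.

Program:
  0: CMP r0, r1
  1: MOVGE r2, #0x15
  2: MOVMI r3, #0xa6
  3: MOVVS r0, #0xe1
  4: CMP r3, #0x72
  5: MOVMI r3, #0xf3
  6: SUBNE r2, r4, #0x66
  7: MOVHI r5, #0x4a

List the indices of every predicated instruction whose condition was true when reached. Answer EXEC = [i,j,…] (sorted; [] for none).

0: ✓ CMP  NZCV=1001
1: ✓ MOVGE  r2←0x15
2: ✓ MOVMI  r3←0xa6
3: ✓ MOVVS  r0←0xe1
4: ✓ CMP  NZCV=0011
5: · MOVMI
6: ✓ SUBNE  r2←0xb7
7: ✓ MOVHI  r5←0x4a

EXEC = [1,2,3,6,7]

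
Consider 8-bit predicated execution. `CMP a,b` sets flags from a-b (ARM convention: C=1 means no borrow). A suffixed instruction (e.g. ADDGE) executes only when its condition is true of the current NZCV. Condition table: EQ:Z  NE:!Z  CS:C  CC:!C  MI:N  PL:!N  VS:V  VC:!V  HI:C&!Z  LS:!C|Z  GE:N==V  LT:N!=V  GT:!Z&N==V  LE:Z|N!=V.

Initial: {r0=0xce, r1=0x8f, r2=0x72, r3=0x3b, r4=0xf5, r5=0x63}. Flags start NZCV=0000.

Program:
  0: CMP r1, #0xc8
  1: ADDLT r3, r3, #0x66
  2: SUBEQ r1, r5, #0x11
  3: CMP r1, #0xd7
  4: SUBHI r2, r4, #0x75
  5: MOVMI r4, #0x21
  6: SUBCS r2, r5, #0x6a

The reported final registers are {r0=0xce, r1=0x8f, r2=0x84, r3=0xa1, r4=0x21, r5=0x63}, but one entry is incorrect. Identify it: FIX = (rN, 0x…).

0: ✓ CMP  NZCV=1000
1: ✓ ADDLT  r3←0xa1
2: · SUBEQ
3: ✓ CMP  NZCV=1000
4: · SUBHI
5: ✓ MOVMI  r4←0x21
6: · SUBCS

FIX = (r2, 0x72)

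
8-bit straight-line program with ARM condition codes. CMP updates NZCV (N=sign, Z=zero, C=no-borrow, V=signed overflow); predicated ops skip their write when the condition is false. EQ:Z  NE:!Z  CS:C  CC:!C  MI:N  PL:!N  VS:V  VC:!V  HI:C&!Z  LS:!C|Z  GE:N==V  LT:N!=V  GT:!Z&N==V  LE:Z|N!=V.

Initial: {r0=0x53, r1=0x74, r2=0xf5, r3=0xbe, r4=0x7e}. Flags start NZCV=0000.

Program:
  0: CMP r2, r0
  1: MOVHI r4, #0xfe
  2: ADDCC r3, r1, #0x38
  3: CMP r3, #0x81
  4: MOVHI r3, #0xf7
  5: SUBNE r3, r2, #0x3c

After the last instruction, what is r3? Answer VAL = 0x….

VAL = 0xb9

[0] flags=1010 → (cmp)
[1] flags=1010 HI?T → r4=0xfe
[2] flags=1010 CC?F → skip
[3] flags=0010 → (cmp)
[4] flags=0010 HI?T → r3=0xf7
[5] flags=0010 NE?T → r3=0xb9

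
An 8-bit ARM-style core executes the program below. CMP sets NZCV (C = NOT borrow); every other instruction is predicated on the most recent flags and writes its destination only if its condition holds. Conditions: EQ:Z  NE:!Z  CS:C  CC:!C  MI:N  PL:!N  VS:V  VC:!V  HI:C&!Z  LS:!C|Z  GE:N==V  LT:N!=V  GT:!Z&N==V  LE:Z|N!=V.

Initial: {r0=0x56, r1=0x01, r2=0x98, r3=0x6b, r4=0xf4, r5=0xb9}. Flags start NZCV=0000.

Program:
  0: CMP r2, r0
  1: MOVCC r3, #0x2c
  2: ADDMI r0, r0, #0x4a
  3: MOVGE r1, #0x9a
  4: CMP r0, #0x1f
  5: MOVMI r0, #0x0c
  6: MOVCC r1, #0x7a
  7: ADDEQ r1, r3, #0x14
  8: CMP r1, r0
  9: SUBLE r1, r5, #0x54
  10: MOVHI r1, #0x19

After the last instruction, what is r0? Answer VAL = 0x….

0: ✓ CMP  NZCV=0011
1: · MOVCC
2: · ADDMI
3: · MOVGE
4: ✓ CMP  NZCV=0010
5: · MOVMI
6: · MOVCC
7: · ADDEQ
8: ✓ CMP  NZCV=1000
9: ✓ SUBLE  r1←0x65
10: · MOVHI

VAL = 0x56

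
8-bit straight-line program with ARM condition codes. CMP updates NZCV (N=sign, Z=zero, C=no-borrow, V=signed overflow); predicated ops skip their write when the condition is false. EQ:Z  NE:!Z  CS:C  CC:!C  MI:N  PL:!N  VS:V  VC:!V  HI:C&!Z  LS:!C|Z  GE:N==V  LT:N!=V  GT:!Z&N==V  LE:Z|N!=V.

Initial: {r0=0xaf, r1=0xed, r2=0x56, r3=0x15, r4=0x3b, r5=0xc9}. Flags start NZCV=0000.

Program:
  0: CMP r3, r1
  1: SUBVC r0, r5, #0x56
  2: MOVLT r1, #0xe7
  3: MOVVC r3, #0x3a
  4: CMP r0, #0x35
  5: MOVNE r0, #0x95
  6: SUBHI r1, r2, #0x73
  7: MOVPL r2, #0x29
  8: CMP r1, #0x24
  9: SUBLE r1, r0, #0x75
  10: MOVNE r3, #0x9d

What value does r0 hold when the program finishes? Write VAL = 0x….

VAL = 0x95

0: ✓ CMP  NZCV=0000
1: ✓ SUBVC  r0←0x73
2: · MOVLT
3: ✓ MOVVC  r3←0x3a
4: ✓ CMP  NZCV=0010
5: ✓ MOVNE  r0←0x95
6: ✓ SUBHI  r1←0xe3
7: ✓ MOVPL  r2←0x29
8: ✓ CMP  NZCV=1010
9: ✓ SUBLE  r1←0x20
10: ✓ MOVNE  r3←0x9d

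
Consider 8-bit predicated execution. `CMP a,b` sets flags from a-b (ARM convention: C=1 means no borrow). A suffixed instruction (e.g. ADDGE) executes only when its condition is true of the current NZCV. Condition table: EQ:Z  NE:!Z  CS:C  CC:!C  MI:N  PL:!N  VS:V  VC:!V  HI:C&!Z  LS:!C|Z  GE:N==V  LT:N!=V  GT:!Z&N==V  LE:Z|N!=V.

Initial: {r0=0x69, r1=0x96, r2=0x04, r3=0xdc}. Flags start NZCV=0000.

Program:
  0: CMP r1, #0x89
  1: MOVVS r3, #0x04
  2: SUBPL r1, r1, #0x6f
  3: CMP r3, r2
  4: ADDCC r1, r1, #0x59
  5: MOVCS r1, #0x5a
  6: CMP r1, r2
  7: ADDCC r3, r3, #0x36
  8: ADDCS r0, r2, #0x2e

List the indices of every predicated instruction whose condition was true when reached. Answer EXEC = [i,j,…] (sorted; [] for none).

[0] flags=0010 → (cmp)
[1] flags=0010 VS?F → skip
[2] flags=0010 PL?T → r1=0x27
[3] flags=1010 → (cmp)
[4] flags=1010 CC?F → skip
[5] flags=1010 CS?T → r1=0x5a
[6] flags=0010 → (cmp)
[7] flags=0010 CC?F → skip
[8] flags=0010 CS?T → r0=0x32

EXEC = [2,5,8]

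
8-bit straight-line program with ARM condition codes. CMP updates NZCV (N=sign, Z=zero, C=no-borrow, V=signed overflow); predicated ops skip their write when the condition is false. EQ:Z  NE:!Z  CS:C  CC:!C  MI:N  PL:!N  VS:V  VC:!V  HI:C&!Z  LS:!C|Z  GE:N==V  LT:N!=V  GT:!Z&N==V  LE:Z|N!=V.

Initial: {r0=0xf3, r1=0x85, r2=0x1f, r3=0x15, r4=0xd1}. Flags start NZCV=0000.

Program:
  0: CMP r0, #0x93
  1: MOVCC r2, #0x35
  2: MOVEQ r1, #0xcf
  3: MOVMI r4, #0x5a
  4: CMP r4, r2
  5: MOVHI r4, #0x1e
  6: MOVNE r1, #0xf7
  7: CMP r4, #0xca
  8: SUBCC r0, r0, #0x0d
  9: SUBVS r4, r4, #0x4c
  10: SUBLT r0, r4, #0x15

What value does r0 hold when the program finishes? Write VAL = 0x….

0: ✓ CMP  NZCV=0010
1: · MOVCC
2: · MOVEQ
3: · MOVMI
4: ✓ CMP  NZCV=1010
5: ✓ MOVHI  r4←0x1e
6: ✓ MOVNE  r1←0xf7
7: ✓ CMP  NZCV=0000
8: ✓ SUBCC  r0←0xe6
9: · SUBVS
10: · SUBLT

VAL = 0xe6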